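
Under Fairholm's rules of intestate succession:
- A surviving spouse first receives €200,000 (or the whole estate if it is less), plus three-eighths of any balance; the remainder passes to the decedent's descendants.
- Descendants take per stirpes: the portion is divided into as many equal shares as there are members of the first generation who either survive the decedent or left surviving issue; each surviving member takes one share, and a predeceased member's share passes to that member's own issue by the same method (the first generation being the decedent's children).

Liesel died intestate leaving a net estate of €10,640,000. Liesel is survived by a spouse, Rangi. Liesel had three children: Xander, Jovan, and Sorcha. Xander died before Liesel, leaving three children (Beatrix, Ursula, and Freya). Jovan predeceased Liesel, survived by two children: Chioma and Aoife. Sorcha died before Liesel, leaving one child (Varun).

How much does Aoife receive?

Rangi first takes €200,000, leaving a balance of €10,440,000. Rangi then takes three-eighths of the balance (€3,915,000), for a total of €4,115,000. The remaining €6,525,000 passes to the descendants.
The descendants' portion (€6,525,000) is divided into 3 shares of €2,175,000: Xander's €2,175,000 share passes to Xander's issue; Jovan's €2,175,000 share passes to Jovan's issue; Sorcha's €2,175,000 share passes to Sorcha's issue.
Xander's share (€2,175,000) is divided into 3 shares of €725,000: Beatrix, Ursula, and Freya each take €725,000.
Jovan's share (€2,175,000) is divided into 2 shares of €1,087,500: Chioma and Aoife each take €1,087,500.
Sorcha's share (€2,175,000) passes entirely to Varun.

Aoife receives €1,087,500.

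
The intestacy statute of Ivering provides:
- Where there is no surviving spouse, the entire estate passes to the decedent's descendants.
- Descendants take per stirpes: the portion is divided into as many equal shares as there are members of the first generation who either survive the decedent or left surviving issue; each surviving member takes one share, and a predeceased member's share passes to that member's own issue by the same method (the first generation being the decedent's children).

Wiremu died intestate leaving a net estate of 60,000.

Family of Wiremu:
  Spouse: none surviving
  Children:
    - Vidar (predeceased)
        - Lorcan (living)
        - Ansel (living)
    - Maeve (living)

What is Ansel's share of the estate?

The entire 60,000 passes to the descendants.
That amount (60,000) is divided into 2 shares of 30,000: Maeve takes 30,000; Vidar's 30,000 share passes to Vidar's issue.
Vidar's share (30,000) is divided into 2 shares of 15,000: Lorcan and Ansel each take 15,000.

Ansel receives 15,000.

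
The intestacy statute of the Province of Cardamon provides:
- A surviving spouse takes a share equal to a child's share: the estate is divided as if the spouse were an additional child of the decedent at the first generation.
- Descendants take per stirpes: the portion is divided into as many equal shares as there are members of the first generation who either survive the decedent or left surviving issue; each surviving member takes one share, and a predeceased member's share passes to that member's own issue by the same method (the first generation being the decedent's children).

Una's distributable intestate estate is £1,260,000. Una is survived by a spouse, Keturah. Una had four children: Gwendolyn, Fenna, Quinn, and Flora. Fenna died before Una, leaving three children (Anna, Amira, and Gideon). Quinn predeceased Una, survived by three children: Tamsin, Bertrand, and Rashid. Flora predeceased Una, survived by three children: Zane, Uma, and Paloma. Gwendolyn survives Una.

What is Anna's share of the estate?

The spouse counts as an additional share at the children's level, so there are 5 primary shares of £252,000. Keturah takes one such share (£252,000).
The children's combined portion (£1,008,000) is divided into 4 shares of £252,000: Gwendolyn takes £252,000; Fenna's £252,000 share passes to Fenna's issue; Quinn's £252,000 share passes to Quinn's issue; Flora's £252,000 share passes to Flora's issue.
Fenna's share (£252,000) is divided into 3 shares of £84,000: Anna, Amira, and Gideon each take £84,000.
Quinn's share (£252,000) is divided into 3 shares of £84,000: Tamsin, Bertrand, and Rashid each take £84,000.
Flora's share (£252,000) is divided into 3 shares of £84,000: Zane, Uma, and Paloma each take £84,000.

Anna receives £84,000.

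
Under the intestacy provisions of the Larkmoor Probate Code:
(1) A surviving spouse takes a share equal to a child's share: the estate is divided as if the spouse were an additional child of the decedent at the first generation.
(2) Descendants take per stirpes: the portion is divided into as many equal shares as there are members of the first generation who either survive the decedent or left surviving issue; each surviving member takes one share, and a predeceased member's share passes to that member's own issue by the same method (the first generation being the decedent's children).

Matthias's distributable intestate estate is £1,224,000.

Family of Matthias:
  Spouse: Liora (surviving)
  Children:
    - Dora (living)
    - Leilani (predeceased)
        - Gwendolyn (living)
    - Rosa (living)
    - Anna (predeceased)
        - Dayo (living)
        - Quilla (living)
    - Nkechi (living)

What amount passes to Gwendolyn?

The spouse counts as an additional share at the children's level, so there are 6 primary shares of £204,000. Liora takes one such share (£204,000).
The children's combined portion (£1,020,000) is divided into 5 shares of £204,000: Dora, Rosa, and Nkechi each take £204,000; Leilani's £204,000 share passes to Leilani's issue; Anna's £204,000 share passes to Anna's issue.
Leilani's share (£204,000) passes entirely to Gwendolyn.
Anna's share (£204,000) is divided into 2 shares of £102,000: Dayo and Quilla each take £102,000.

Gwendolyn receives £204,000.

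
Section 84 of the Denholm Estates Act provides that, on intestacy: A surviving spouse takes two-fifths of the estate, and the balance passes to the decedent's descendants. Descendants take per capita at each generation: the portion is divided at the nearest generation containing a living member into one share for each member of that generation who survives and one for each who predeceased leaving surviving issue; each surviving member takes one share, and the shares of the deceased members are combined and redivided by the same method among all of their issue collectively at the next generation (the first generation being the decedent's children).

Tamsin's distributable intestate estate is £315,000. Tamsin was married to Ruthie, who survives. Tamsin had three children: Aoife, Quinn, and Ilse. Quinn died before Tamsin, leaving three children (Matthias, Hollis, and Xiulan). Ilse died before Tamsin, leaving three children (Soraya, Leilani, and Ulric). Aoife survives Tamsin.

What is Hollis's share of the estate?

Ruthie takes two-fifths of £315,000 = £126,000. The remaining £189,000 passes to the descendants.
The descendants' portion (£189,000) is divided at the children's generation into 3 shares of £63,000. Aoife takes £63,000. The 2 shares of the deceased (Quinn and Ilse) are combined into a pool of £126,000.
That pool (£126,000) is divided at the grandchildren's generation equally among Matthias, Hollis, Xiulan, Soraya, Leilani, and Ulric: £21,000 each.

Hollis receives £21,000.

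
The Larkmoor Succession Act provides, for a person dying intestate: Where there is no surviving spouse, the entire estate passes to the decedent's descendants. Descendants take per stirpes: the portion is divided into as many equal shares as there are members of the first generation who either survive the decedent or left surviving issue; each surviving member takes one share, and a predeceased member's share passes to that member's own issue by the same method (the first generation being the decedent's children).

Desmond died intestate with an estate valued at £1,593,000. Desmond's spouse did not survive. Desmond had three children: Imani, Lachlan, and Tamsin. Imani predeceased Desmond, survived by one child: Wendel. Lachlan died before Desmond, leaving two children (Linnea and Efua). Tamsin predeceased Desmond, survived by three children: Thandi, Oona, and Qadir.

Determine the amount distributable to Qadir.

Qadir receives £177,000.

The entire £1,593,000 passes to the descendants.
That amount (£1,593,000) is divided into 3 shares of £531,000: Imani's £531,000 share passes to Imani's issue; Lachlan's £531,000 share passes to Lachlan's issue; Tamsin's £531,000 share passes to Tamsin's issue.
Imani's share (£531,000) passes entirely to Wendel.
Lachlan's share (£531,000) is divided into 2 shares of £265,500: Linnea and Efua each take £265,500.
Tamsin's share (£531,000) is divided into 3 shares of £177,000: Thandi, Oona, and Qadir each take £177,000.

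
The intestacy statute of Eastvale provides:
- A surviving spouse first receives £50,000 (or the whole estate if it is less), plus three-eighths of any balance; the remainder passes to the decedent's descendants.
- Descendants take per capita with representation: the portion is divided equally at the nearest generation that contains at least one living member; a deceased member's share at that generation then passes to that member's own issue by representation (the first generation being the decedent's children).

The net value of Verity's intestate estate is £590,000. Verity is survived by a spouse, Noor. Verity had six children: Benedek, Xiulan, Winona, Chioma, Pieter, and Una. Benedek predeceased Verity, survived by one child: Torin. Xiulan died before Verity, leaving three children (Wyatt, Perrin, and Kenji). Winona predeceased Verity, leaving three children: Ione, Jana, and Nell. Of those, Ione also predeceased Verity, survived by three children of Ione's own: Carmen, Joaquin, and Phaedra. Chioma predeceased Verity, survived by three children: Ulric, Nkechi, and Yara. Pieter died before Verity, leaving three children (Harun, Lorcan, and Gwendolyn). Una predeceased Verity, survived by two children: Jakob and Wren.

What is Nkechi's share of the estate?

Noor first takes £50,000, leaving a balance of £540,000. Noor then takes three-eighths of the balance (£202,500), for a total of £252,500. The remaining £337,500 passes to the descendants.
No child survives, so the initial division is made at the grandchildren's generation.
The descendants' portion (£337,500) is divided into 15 shares of £22,500: Torin, Wyatt, Perrin, Kenji, Jana, Nell, Ulric, Nkechi, Yara, Harun, Lorcan, Gwendolyn, Jakob, and Wren each take £22,500; Ione's £22,500 share passes to Ione's issue.
Ione's share (£22,500) is divided into 3 shares of £7,500: Carmen, Joaquin, and Phaedra each take £7,500.

Nkechi receives £22,500.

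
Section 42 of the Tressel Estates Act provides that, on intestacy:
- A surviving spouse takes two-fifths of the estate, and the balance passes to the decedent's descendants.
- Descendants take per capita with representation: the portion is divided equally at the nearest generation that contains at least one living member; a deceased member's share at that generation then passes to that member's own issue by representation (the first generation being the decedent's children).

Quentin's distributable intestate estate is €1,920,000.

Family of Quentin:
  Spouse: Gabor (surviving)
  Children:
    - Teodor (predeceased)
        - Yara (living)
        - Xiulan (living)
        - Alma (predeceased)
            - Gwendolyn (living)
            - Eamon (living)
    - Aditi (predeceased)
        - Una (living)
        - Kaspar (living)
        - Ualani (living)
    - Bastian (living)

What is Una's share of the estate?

Una receives €128,000.

Gabor takes two-fifths of €1,920,000 = €768,000. The remaining €1,152,000 passes to the descendants.
The descendants' portion (€1,152,000) is divided into 3 shares of €384,000: Bastian takes €384,000; Teodor's €384,000 share passes to Teodor's issue; Aditi's €384,000 share passes to Aditi's issue.
Teodor's share (€384,000) is divided into 3 shares of €128,000: Yara and Xiulan each take €128,000; Alma's €128,000 share passes to Alma's issue.
Alma's share (€128,000) is divided into 2 shares of €64,000: Gwendolyn and Eamon each take €64,000.
Aditi's share (€384,000) is divided into 3 shares of €128,000: Una, Kaspar, and Ualani each take €128,000.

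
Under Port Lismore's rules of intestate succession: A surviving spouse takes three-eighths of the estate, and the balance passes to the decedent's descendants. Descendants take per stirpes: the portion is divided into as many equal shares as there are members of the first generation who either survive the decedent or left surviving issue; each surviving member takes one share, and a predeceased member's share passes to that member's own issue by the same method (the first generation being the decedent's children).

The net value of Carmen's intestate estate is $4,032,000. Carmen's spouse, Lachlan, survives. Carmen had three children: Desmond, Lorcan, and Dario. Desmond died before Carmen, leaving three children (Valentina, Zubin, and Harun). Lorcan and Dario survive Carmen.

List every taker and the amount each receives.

Lachlan takes three-eighths of $4,032,000 = $1,512,000. The remaining $2,520,000 passes to the descendants.
The descendants' portion ($2,520,000) is divided into 3 shares of $840,000: Lorcan and Dario each take $840,000; Desmond's $840,000 share passes to Desmond's issue.
Desmond's share ($840,000) is divided into 3 shares of $280,000: Valentina, Zubin, and Harun each take $280,000.

Lachlan: $1,512,000; Valentina: $280,000; Zubin: $280,000; Harun: $280,000; Lorcan: $840,000; Dario: $840,000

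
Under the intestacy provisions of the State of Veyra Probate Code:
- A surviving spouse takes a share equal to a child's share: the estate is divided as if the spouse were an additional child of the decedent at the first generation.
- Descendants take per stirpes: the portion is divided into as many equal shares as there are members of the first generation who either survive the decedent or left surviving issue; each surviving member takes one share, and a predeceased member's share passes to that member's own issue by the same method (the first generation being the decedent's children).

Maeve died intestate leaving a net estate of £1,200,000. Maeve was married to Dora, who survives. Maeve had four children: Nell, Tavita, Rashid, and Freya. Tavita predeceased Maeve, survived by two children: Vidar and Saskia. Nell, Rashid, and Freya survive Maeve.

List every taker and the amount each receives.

Dora: £240,000; Nell: £240,000; Vidar: £120,000; Saskia: £120,000; Rashid: £240,000; Freya: £240,000

The spouse counts as an additional share at the children's level, so there are 5 primary shares of £240,000. Dora takes one such share (£240,000).
The children's combined portion (£960,000) is divided into 4 shares of £240,000: Nell, Rashid, and Freya each take £240,000; Tavita's £240,000 share passes to Tavita's issue.
Tavita's share (£240,000) is divided into 2 shares of £120,000: Vidar and Saskia each take £120,000.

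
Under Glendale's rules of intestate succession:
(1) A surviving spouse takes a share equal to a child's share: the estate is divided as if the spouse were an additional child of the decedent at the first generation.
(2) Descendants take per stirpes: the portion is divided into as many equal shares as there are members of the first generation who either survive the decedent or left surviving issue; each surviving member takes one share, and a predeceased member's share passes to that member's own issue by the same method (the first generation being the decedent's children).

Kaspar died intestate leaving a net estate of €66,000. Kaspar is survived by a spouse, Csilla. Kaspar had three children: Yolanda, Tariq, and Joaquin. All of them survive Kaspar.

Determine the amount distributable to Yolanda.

Yolanda receives €16,500.

The spouse counts as an additional share at the children's level, so there are 4 primary shares of €16,500. Csilla takes one such share (€16,500).
The children's combined portion (€49,500) is divided into 3 shares of €16,500: Yolanda, Tariq, and Joaquin each take €16,500.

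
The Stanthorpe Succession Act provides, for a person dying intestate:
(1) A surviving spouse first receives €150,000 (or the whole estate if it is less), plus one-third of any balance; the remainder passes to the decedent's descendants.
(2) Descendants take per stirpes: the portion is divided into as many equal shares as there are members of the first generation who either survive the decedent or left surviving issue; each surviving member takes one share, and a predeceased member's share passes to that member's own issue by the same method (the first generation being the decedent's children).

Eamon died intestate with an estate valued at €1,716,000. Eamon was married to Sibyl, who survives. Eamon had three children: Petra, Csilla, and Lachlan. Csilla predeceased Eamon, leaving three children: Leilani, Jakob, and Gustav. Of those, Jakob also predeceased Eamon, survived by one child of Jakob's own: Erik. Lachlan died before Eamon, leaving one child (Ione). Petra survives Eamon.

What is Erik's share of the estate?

Erik receives €116,000.

Sibyl first takes €150,000, leaving a balance of €1,566,000. Sibyl then takes one-third of the balance (€522,000), for a total of €672,000. The remaining €1,044,000 passes to the descendants.
The descendants' portion (€1,044,000) is divided into 3 shares of €348,000: Petra takes €348,000; Csilla's €348,000 share passes to Csilla's issue; Lachlan's €348,000 share passes to Lachlan's issue.
Csilla's share (€348,000) is divided into 3 shares of €116,000: Leilani and Gustav each take €116,000; Jakob's €116,000 share passes to Jakob's issue.
Jakob's share (€116,000) passes entirely to Erik.
Lachlan's share (€348,000) passes entirely to Ione.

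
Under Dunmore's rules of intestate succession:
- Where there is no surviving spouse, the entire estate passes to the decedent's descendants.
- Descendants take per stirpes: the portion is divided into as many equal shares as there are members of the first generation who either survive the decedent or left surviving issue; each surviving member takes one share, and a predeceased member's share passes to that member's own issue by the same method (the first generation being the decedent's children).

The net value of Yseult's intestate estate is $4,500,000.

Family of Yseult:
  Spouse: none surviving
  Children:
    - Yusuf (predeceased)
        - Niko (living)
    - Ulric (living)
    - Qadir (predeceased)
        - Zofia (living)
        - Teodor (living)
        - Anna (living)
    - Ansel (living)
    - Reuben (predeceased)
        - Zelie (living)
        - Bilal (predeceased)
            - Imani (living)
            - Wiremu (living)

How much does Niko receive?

The entire $4,500,000 passes to the descendants.
That amount ($4,500,000) is divided into 5 shares of $900,000: Ulric and Ansel each take $900,000; Yusuf's $900,000 share passes to Yusuf's issue; Qadir's $900,000 share passes to Qadir's issue; Reuben's $900,000 share passes to Reuben's issue.
Yusuf's share ($900,000) passes entirely to Niko.
Qadir's share ($900,000) is divided into 3 shares of $300,000: Zofia, Teodor, and Anna each take $300,000.
Reuben's share ($900,000) is divided into 2 shares of $450,000: Zelie takes $450,000; Bilal's $450,000 share passes to Bilal's issue.
Bilal's share ($450,000) is divided into 2 shares of $225,000: Imani and Wiremu each take $225,000.

Niko receives $900,000.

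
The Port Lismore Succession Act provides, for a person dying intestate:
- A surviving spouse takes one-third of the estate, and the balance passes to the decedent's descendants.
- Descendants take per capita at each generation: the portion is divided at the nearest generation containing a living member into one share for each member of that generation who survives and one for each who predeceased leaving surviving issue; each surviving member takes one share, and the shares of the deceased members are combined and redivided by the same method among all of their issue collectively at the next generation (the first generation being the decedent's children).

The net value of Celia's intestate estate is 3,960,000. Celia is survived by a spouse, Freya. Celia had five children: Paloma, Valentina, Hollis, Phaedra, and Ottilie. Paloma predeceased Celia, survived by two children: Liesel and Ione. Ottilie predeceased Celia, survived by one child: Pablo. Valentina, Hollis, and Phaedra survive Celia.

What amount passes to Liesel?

Freya takes one-third of 3,960,000 = 1,320,000. The remaining 2,640,000 passes to the descendants.
The descendants' portion (2,640,000) is divided at the children's generation into 5 shares of 528,000. Valentina, Hollis, and Phaedra each take 528,000. The 2 shares of the deceased (Paloma and Ottilie) are combined into a pool of 1,056,000.
That pool (1,056,000) is divided at the grandchildren's generation equally among Liesel, Ione, and Pablo: 352,000 each.

Liesel receives 352,000.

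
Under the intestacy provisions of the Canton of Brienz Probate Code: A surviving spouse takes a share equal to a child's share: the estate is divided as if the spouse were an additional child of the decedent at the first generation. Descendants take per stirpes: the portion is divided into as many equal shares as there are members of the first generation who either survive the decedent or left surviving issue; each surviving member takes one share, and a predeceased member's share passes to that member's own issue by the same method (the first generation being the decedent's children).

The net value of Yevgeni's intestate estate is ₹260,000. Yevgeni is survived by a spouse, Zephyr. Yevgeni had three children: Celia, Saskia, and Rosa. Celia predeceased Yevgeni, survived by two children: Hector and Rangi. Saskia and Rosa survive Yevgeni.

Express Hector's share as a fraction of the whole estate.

The spouse counts as an additional share at the children's level, so there are 4 primary shares of ₹65,000. Zephyr takes one such share (₹65,000).
The children's combined portion (₹195,000) is divided into 3 shares of ₹65,000: Saskia and Rosa each take ₹65,000; Celia's ₹65,000 share passes to Celia's issue.
Celia's share (₹65,000) is divided into 2 shares of ₹32,500: Hector and Rangi each take ₹32,500.

Hector receives 1/8 of the estate.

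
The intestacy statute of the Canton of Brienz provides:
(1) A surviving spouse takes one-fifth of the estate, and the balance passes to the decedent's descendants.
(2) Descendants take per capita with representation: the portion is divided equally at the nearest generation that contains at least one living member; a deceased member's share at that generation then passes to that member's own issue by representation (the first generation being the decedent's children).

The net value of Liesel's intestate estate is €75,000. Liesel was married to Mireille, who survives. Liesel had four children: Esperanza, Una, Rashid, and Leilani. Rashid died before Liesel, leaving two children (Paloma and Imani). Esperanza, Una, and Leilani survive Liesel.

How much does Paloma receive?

Paloma receives €7,500.

Mireille takes one-fifth of €75,000 = €15,000. The remaining €60,000 passes to the descendants.
The descendants' portion (€60,000) is divided into 4 shares of €15,000: Esperanza, Una, and Leilani each take €15,000; Rashid's €15,000 share passes to Rashid's issue.
Rashid's share (€15,000) is divided into 2 shares of €7,500: Paloma and Imani each take €7,500.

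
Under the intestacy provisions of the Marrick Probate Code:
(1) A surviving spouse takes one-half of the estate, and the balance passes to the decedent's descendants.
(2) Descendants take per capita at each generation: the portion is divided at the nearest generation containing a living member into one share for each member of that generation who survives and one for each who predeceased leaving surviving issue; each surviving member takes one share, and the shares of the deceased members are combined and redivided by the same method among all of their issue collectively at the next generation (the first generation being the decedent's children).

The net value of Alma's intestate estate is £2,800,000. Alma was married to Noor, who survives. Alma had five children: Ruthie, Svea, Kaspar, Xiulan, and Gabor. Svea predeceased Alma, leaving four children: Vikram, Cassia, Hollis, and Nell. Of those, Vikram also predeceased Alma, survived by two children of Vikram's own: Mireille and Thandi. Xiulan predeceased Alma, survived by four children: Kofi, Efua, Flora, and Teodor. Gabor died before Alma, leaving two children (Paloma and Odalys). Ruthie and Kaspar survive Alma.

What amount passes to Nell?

Noor takes one-half of £2,800,000 = £1,400,000. The remaining £1,400,000 passes to the descendants.
The descendants' portion (£1,400,000) is divided at the children's generation into 5 shares of £280,000. Ruthie and Kaspar each take £280,000. The 3 shares of the deceased (Svea, Xiulan, and Gabor) are combined into a pool of £840,000.
That pool (£840,000) is divided at the grandchildren's generation into 10 shares of £84,000. Cassia, Hollis, Nell, Kofi, Efua, Flora, Teodor, Paloma, and Odalys each take £84,000. The remaining share for the deceased Vikram (£84,000) is carried to the next generation.
That pool (£84,000) is divided at the great-grandchildren's generation equally among Mireille and Thandi: £42,000 each.

Nell receives £84,000.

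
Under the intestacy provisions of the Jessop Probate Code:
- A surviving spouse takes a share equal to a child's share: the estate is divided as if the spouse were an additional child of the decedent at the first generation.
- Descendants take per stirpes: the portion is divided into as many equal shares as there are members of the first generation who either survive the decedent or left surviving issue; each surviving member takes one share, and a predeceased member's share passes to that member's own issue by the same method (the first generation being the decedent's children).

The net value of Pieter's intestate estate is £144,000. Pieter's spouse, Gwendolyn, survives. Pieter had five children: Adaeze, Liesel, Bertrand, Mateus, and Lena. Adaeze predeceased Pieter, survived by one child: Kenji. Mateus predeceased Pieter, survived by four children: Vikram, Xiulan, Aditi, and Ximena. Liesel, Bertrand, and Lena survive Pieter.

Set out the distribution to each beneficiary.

Gwendolyn: £24,000; Kenji: £24,000; Liesel: £24,000; Bertrand: £24,000; Vikram: £6,000; Xiulan: £6,000; Aditi: £6,000; Ximena: £6,000; Lena: £24,000

The spouse counts as an additional share at the children's level, so there are 6 primary shares of £24,000. Gwendolyn takes one such share (£24,000).
The children's combined portion (£120,000) is divided into 5 shares of £24,000: Liesel, Bertrand, and Lena each take £24,000; Adaeze's £24,000 share passes to Adaeze's issue; Mateus's £24,000 share passes to Mateus's issue.
Adaeze's share (£24,000) passes entirely to Kenji.
Mateus's share (£24,000) is divided into 4 shares of £6,000: Vikram, Xiulan, Aditi, and Ximena each take £6,000.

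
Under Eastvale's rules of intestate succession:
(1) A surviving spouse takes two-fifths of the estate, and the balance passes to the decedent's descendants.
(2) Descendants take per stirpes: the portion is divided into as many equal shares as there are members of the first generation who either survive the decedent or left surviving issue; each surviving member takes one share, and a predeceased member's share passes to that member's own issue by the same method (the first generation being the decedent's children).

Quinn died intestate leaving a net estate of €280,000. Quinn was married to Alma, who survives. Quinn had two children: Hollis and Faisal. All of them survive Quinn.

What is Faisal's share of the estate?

Faisal receives €84,000.

Alma takes two-fifths of €280,000 = €112,000. The remaining €168,000 passes to the descendants.
The descendants' portion (€168,000) is divided into 2 shares of €84,000: Hollis and Faisal each take €84,000.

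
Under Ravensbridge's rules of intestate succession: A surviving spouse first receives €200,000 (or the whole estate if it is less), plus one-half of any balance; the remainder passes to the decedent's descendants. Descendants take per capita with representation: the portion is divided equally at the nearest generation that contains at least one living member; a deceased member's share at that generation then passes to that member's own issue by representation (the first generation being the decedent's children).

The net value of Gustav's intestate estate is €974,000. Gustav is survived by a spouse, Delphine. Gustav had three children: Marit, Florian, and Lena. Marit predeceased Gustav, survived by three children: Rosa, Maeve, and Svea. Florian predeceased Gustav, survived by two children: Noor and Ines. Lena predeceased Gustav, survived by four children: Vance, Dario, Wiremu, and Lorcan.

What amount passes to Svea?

Svea receives €43,000.

Delphine first takes €200,000, leaving a balance of €774,000. Delphine then takes one-half of the balance (€387,000), for a total of €587,000. The remaining €387,000 passes to the descendants.
No child survives, so the initial division is made at the grandchildren's generation.
The descendants' portion (€387,000) is divided into 9 shares of €43,000: Rosa, Maeve, Svea, Noor, Ines, Vance, Dario, Wiremu, and Lorcan each take €43,000.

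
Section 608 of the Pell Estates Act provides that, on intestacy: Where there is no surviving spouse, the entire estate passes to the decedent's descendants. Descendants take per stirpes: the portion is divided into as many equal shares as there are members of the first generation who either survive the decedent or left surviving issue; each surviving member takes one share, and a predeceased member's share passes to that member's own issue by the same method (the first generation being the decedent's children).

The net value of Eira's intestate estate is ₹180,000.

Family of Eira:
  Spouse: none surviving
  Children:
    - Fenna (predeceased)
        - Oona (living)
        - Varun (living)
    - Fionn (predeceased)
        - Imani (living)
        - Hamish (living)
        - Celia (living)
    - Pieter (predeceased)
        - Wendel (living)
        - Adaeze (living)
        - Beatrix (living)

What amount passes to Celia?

The entire ₹180,000 passes to the descendants.
That amount (₹180,000) is divided into 3 shares of ₹60,000: Fenna's ₹60,000 share passes to Fenna's issue; Fionn's ₹60,000 share passes to Fionn's issue; Pieter's ₹60,000 share passes to Pieter's issue.
Fenna's share (₹60,000) is divided into 2 shares of ₹30,000: Oona and Varun each take ₹30,000.
Fionn's share (₹60,000) is divided into 3 shares of ₹20,000: Imani, Hamish, and Celia each take ₹20,000.
Pieter's share (₹60,000) is divided into 3 shares of ₹20,000: Wendel, Adaeze, and Beatrix each take ₹20,000.

Celia receives ₹20,000.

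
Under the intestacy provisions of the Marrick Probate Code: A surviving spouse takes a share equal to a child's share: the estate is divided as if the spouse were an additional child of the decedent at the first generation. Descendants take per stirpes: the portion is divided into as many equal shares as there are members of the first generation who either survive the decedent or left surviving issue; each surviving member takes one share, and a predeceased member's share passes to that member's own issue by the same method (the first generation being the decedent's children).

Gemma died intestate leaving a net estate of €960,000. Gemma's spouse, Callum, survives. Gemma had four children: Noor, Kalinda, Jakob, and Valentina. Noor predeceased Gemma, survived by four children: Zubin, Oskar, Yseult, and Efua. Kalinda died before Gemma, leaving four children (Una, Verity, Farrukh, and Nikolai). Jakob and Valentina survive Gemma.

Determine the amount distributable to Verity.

The spouse counts as an additional share at the children's level, so there are 5 primary shares of €192,000. Callum takes one such share (€192,000).
The children's combined portion (€768,000) is divided into 4 shares of €192,000: Jakob and Valentina each take €192,000; Noor's €192,000 share passes to Noor's issue; Kalinda's €192,000 share passes to Kalinda's issue.
Noor's share (€192,000) is divided into 4 shares of €48,000: Zubin, Oskar, Yseult, and Efua each take €48,000.
Kalinda's share (€192,000) is divided into 4 shares of €48,000: Una, Verity, Farrukh, and Nikolai each take €48,000.

Verity receives €48,000.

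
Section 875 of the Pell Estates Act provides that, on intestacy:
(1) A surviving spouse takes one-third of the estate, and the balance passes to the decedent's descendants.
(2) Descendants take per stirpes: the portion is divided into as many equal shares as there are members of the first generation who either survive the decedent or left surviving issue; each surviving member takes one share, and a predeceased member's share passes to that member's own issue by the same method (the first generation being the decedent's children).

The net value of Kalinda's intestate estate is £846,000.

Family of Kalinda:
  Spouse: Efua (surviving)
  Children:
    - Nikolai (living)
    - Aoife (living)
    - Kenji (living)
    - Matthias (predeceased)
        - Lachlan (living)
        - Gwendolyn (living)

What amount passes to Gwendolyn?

Efua takes one-third of £846,000 = £282,000. The remaining £564,000 passes to the descendants.
The descendants' portion (£564,000) is divided into 4 shares of £141,000: Nikolai, Aoife, and Kenji each take £141,000; Matthias's £141,000 share passes to Matthias's issue.
Matthias's share (£141,000) is divided into 2 shares of £70,500: Lachlan and Gwendolyn each take £70,500.

Gwendolyn receives £70,500.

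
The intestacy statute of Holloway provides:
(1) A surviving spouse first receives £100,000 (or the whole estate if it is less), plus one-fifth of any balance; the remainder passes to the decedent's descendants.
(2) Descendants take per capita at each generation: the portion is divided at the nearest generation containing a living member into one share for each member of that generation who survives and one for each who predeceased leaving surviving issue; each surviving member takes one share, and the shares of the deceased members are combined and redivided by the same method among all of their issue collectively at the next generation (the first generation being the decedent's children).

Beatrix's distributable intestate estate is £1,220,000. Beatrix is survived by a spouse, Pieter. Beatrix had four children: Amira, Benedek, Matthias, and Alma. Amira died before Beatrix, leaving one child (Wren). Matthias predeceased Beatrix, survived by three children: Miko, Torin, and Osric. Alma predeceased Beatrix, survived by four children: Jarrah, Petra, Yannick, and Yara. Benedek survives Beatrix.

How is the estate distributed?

Pieter: £324,000; Wren: £84,000; Benedek: £224,000; Miko: £84,000; Torin: £84,000; Osric: £84,000; Jarrah: £84,000; Petra: £84,000; Yannick: £84,000; Yara: £84,000

Pieter first takes £100,000, leaving a balance of £1,120,000. Pieter then takes one-fifth of the balance (£224,000), for a total of £324,000. The remaining £896,000 passes to the descendants.
The descendants' portion (£896,000) is divided at the children's generation into 4 shares of £224,000. Benedek takes £224,000. The 3 shares of the deceased (Amira, Matthias, and Alma) are combined into a pool of £672,000.
That pool (£672,000) is divided at the grandchildren's generation equally among Wren, Miko, Torin, Osric, Jarrah, Petra, Yannick, and Yara: £84,000 each.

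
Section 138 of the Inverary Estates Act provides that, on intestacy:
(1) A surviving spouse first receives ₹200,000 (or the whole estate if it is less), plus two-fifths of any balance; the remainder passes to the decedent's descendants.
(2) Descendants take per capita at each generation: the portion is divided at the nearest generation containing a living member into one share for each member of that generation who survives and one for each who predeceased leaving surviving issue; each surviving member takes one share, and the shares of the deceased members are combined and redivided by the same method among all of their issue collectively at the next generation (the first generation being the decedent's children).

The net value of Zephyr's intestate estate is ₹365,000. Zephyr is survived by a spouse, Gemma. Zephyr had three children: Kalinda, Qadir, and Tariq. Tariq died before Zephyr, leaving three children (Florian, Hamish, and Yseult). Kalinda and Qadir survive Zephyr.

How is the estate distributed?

Gemma first takes ₹200,000, leaving a balance of ₹165,000. Gemma then takes two-fifths of the balance (₹66,000), for a total of ₹266,000. The remaining ₹99,000 passes to the descendants.
The descendants' portion (₹99,000) is divided at the children's generation into 3 shares of ₹33,000. Kalinda and Qadir each take ₹33,000. The remaining share for the deceased Tariq (₹33,000) is carried to the next generation.
That pool (₹33,000) is divided at the grandchildren's generation equally among Florian, Hamish, and Yseult: ₹11,000 each.

Gemma: ₹266,000; Kalinda: ₹33,000; Qadir: ₹33,000; Florian: ₹11,000; Hamish: ₹11,000; Yseult: ₹11,000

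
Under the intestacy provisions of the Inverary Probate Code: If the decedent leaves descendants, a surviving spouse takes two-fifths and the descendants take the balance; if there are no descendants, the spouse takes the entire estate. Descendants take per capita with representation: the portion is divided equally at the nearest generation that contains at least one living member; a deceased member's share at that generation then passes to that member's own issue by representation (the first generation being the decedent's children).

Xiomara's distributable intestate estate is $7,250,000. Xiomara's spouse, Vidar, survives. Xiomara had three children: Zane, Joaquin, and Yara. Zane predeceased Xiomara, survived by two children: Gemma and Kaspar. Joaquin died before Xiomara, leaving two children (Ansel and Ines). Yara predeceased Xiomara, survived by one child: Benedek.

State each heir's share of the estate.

Vidar takes two-fifths of $7,250,000 = $2,900,000. The remaining $4,350,000 passes to the descendants.
No child survives, so the initial division is made at the grandchildren's generation.
The descendants' portion ($4,350,000) is divided into 5 shares of $870,000: Gemma, Kaspar, Ansel, Ines, and Benedek each take $870,000.

Vidar: $2,900,000; Gemma: $870,000; Kaspar: $870,000; Ansel: $870,000; Ines: $870,000; Benedek: $870,000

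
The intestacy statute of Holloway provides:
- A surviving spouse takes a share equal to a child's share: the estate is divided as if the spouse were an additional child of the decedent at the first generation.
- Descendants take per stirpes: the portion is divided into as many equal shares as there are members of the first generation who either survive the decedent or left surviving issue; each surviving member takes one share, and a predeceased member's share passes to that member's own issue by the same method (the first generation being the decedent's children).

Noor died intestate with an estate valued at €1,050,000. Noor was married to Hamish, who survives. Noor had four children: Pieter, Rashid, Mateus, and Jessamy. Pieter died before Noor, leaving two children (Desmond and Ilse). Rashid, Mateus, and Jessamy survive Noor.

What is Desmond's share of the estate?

The spouse counts as an additional share at the children's level, so there are 5 primary shares of €210,000. Hamish takes one such share (€210,000).
The children's combined portion (€840,000) is divided into 4 shares of €210,000: Rashid, Mateus, and Jessamy each take €210,000; Pieter's €210,000 share passes to Pieter's issue.
Pieter's share (€210,000) is divided into 2 shares of €105,000: Desmond and Ilse each take €105,000.

Desmond receives €105,000.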